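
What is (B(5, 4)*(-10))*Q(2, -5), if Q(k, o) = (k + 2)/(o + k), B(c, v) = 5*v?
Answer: 800/3 ≈ 266.67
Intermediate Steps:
Q(k, o) = (2 + k)/(k + o)
(B(5, 4)*(-10))*Q(2, -5) = ((5*4)*(-10))*((2 + 2)/(2 - 5)) = (20*(-10))*(4/(-3)) = -(-200)*4/3 = -200*(-4/3) = 800/3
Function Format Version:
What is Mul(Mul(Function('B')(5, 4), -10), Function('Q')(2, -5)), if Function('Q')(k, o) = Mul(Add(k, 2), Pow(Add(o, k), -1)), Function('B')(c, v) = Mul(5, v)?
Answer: Rational(800, 3) ≈ 266.67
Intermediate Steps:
Function('Q')(k, o) = Mul(Pow(Add(k, o), -1), Add(2, k)) (Function('Q')(k, o) = Mul(Add(2, k), Pow(Add(k, o), -1)) = Mul(Pow(Add(k, o), -1), Add(2, k)))
Mul(Mul(Function('B')(5, 4), -10), Function('Q')(2, -5)) = Mul(Mul(Mul(5, 4), -10), Mul(Pow(Add(2, -5), -1), Add(2, 2))) = Mul(Mul(20, -10), Mul(Pow(-3, -1), 4)) = Mul(-200, Mul(Rational(-1, 3), 4)) = Mul(-200, Rational(-4, 3)) = Rational(800, 3)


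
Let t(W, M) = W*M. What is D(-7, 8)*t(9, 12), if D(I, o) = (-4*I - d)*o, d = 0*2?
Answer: 24192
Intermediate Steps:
d = 0
t(W, M) = M*W
D(I, o) = -4*I*o (D(I, o) = (-4*I - 1*0)*o = (-4*I + 0)*o = (-4*I)*o = -4*I*o)
D(-7, 8)*t(9, 12) = (-4*(-7)*8)*(12*9) = 224*108 = 24192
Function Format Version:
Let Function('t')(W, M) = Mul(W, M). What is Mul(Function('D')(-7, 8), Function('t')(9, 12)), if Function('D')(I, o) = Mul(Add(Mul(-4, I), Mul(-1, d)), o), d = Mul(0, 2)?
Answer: 24192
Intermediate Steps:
d = 0
Function('t')(W, M) = Mul(M, W)
Function('D')(I, o) = Mul(-4, I, o) (Function('D')(I, o) = Mul(Add(Mul(-4, I), Mul(-1, 0)), o) = Mul(Add(Mul(-4, I), 0), o) = Mul(Mul(-4, I), o) = Mul(-4, I, o))
Mul(Function('D')(-7, 8), Function('t')(9, 12)) = Mul(Mul(-4, -7, 8), Mul(12, 9)) = Mul(224, 108) = 24192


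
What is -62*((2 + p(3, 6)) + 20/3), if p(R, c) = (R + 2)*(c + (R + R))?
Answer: -12772/3 ≈ -4257.3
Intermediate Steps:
p(R, c) = (2 + R)*(c + 2*R)
-62*((2 + p(3, 6)) + 20/3) = -62*((2 + (2*6 + 2*3² + 4*3 + 3*6)) + 20/3) = -62*((2 + (12 + 2*9 + 12 + 18)) + 20*(⅓)) = -62*((2 + (12 + 18 + 12 + 18)) + 20/3) = -62*((2 + 60) + 20/3) = -62*(62 + 20/3) = -62*206/3 = -12772/3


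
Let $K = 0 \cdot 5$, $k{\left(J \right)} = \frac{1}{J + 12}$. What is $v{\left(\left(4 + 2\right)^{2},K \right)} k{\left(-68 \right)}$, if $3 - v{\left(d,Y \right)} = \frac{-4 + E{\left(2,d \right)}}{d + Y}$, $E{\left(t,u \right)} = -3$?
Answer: $- \frac{115}{2016} \approx -0.057044$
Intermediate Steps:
$k{\left(J \right)} = \frac{1}{12 + J}$
$K = 0$
$v{\left(d,Y \right)} = 3 + \frac{7}{Y + d}$ ($v{\left(d,Y \right)} = 3 - \frac{-4 - 3}{d + Y} = 3 - - \frac{7}{Y + d} = 3 + \frac{7}{Y + d}$)
$v{\left(\left(4 + 2\right)^{2},K \right)} k{\left(-68 \right)} = \frac{\frac{1}{0 + \left(4 + 2\right)^{2}} \left(7 + 3 \cdot 0 + 3 \left(4 + 2\right)^{2}\right)}{12 - 68} = \frac{\frac{1}{0 + 6^{2}} \left(7 + 0 + 3 \cdot 6^{2}\right)}{-56} = \frac{7 + 0 + 3 \cdot 36}{0 + 36} \left(- \frac{1}{56}\right) = \frac{7 + 0 + 108}{36} \left(- \frac{1}{56}\right) = \frac{1}{36} \cdot 115 \left(- \frac{1}{56}\right) = \frac{115}{36} \left(- \frac{1}{56}\right) = - \frac{115}{2016}$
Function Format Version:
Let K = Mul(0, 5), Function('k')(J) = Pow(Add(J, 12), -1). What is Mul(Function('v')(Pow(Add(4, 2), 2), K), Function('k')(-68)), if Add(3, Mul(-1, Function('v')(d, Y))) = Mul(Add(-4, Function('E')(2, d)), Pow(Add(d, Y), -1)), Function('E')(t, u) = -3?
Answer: Rational(-115, 2016) ≈ -0.057044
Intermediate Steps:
Function('k')(J) = Pow(Add(12, J), -1)
K = 0
Function('v')(d, Y) = Add(3, Mul(7, Pow(Add(Y, d), -1))) (Function('v')(d, Y) = Add(3, Mul(-1, Mul(Add(-4, -3), Pow(Add(d, Y), -1)))) = Add(3, Mul(-1, Mul(-7, Pow(Add(Y, d), -1)))) = Add(3, Mul(7, Pow(Add(Y, d), -1))))
Mul(Function('v')(Pow(Add(4, 2), 2), K), Function('k')(-68)) = Mul(Mul(Pow(Add(0, Pow(Add(4, 2), 2)), -1), Add(7, Mul(3, 0), Mul(3, Pow(Add(4, 2), 2)))), Pow(Add(12, -68), -1)) = Mul(Mul(Pow(Add(0, Pow(6, 2)), -1), Add(7, 0, Mul(3, Pow(6, 2)))), Pow(-56, -1)) = Mul(Mul(Pow(Add(0, 36), -1), Add(7, 0, Mul(3, 36))), Rational(-1, 56)) = Mul(Mul(Pow(36, -1), Add(7, 0, 108)), Rational(-1, 56)) = Mul(Mul(Rational(1, 36), 115), Rational(-1, 56)) = Mul(Rational(115, 36), Rational(-1, 56)) = Rational(-115, 2016)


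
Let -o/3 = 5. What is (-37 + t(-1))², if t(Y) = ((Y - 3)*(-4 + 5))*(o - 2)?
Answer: 961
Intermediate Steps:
o = -15 (o = -3*5 = -15)
t(Y) = 51 - 17*Y (t(Y) = ((Y - 3)*(-4 + 5))*(-15 - 2) = ((-3 + Y)*1)*(-17) = (-3 + Y)*(-17) = 51 - 17*Y)
(-37 + t(-1))² = (-37 + (51 - 17*(-1)))² = (-37 + (51 + 17))² = (-37 + 68)² = 31² = 961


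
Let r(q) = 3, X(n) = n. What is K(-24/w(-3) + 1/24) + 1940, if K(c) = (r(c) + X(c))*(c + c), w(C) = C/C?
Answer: 847945/288 ≈ 2944.3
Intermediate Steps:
w(C) = 1
K(c) = 2*c*(3 + c) (K(c) = (3 + c)*(c + c) = (3 + c)*(2*c) = 2*c*(3 + c))
K(-24/w(-3) + 1/24) + 1940 = 2*(-24/1 + 1/24)*(3 + (-24/1 + 1/24)) + 1940 = 2*(-24*1 + 1*(1/24))*(3 + (-24*1 + 1*(1/24))) + 1940 = 2*(-24 + 1/24)*(3 + (-24 + 1/24)) + 1940 = 2*(-575/24)*(3 - 575/24) + 1940 = 2*(-575/24)*(-503/24) + 1940 = 289225/288 + 1940 = 847945/288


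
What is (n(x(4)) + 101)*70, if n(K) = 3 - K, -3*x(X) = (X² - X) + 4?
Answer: 22960/3 ≈ 7653.3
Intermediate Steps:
x(X) = -4/3 - X²/3 + X/3 (x(X) = -((X² - X) + 4)/3 = -(4 + X² - X)/3 = -4/3 - X²/3 + X/3)
(n(x(4)) + 101)*70 = ((3 - (-4/3 - ⅓*4² + (⅓)*4)) + 101)*70 = ((3 - (-4/3 - ⅓*16 + 4/3)) + 101)*70 = ((3 - (-4/3 - 16/3 + 4/3)) + 101)*70 = ((3 - 1*(-16/3)) + 101)*70 = ((3 + 16/3) + 101)*70 = (25/3 + 101)*70 = (328/3)*70 = 22960/3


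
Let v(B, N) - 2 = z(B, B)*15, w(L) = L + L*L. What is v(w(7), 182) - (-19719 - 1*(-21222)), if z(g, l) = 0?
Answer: -1501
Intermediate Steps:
w(L) = L + L**2
v(B, N) = 2 (v(B, N) = 2 + 0*15 = 2 + 0 = 2)
v(w(7), 182) - (-19719 - 1*(-21222)) = 2 - (-19719 - 1*(-21222)) = 2 - (-19719 + 21222) = 2 - 1*1503 = 2 - 1503 = -1501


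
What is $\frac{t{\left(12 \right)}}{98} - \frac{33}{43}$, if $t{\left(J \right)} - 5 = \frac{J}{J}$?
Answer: $- \frac{1488}{2107} \approx -0.70622$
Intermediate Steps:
$t{\left(J \right)} = 6$ ($t{\left(J \right)} = 5 + \frac{J}{J} = 5 + 1 = 6$)
$\frac{t{\left(12 \right)}}{98} - \frac{33}{43} = \frac{6}{98} - \frac{33}{43} = 6 \cdot \frac{1}{98} - \frac{33}{43} = \frac{3}{49} - \frac{33}{43} = - \frac{1488}{2107}$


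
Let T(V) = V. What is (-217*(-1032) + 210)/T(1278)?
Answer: 12453/71 ≈ 175.39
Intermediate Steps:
(-217*(-1032) + 210)/T(1278) = (-217*(-1032) + 210)/1278 = (223944 + 210)*(1/1278) = 224154*(1/1278) = 12453/71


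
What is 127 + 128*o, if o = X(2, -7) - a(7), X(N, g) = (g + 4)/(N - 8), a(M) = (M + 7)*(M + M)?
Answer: -24897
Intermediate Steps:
a(M) = 2*M*(7 + M) (a(M) = (7 + M)*(2*M) = 2*M*(7 + M))
X(N, g) = (4 + g)/(-8 + N)
o = -391/2 (o = (4 - 7)/(-8 + 2) - 2*7*(7 + 7) = -3/(-6) - 2*7*14 = -⅙*(-3) - 1*196 = ½ - 196 = -391/2 ≈ -195.50)
127 + 128*o = 127 + 128*(-391/2) = 127 - 25024 = -24897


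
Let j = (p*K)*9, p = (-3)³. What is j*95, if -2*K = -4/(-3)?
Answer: 15390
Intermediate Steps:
K = -⅔ (K = -(-2)/(-3) = -(-2)*(-1)/3 = -½*4/3 = -⅔ ≈ -0.66667)
p = -27
j = 162 (j = -27*(-⅔)*9 = 18*9 = 162)
j*95 = 162*95 = 15390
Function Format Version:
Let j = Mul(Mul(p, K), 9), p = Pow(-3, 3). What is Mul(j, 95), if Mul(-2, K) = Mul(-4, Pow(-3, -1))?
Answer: 15390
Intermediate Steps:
K = Rational(-2, 3) (K = Mul(Rational(-1, 2), Mul(-4, Pow(-3, -1))) = Mul(Rational(-1, 2), Mul(-4, Rational(-1, 3))) = Mul(Rational(-1, 2), Rational(4, 3)) = Rational(-2, 3) ≈ -0.66667)
p = -27
j = 162 (j = Mul(Mul(-27, Rational(-2, 3)), 9) = Mul(18, 9) = 162)
Mul(j, 95) = Mul(162, 95) = 15390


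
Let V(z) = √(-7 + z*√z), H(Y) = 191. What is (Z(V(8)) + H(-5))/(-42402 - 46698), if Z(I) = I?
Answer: -191/89100 - √(-7 + 16*√2)/89100 ≈ -0.0021880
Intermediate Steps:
V(z) = √(-7 + z^(3/2))
(Z(V(8)) + H(-5))/(-42402 - 46698) = (√(-7 + 8^(3/2)) + 191)/(-42402 - 46698) = (√(-7 + 16*√2) + 191)/(-89100) = (191 + √(-7 + 16*√2))*(-1/89100) = -191/89100 - √(-7 + 16*√2)/89100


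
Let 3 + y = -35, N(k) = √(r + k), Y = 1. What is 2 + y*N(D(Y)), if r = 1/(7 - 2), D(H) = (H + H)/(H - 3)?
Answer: 2 - 76*I*√5/5 ≈ 2.0 - 33.988*I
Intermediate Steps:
D(H) = 2*H/(-3 + H) (D(H) = (2*H)/(-3 + H) = 2*H/(-3 + H))
r = ⅕ (r = 1/5 = ⅕ ≈ 0.20000)
N(k) = √(⅕ + k)
y = -38 (y = -3 - 35 = -38)
2 + y*N(D(Y)) = 2 - 38*√(5 + 25*(2*1/(-3 + 1)))/5 = 2 - 38*√(5 + 25*(2*1/(-2)))/5 = 2 - 38*√(5 + 25*(2*1*(-½)))/5 = 2 - 38*√(5 + 25*(-1))/5 = 2 - 38*√(5 - 25)/5 = 2 - 38*√(-20)/5 = 2 - 38*2*I*√5/5 = 2 - 76*I*√5/5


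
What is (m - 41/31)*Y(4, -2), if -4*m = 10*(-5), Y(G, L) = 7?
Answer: 4851/62 ≈ 78.242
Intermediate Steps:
m = 25/2 (m = -5*(-5)/2 = -¼*(-50) = 25/2 ≈ 12.500)
(m - 41/31)*Y(4, -2) = (25/2 - 41/31)*7 = (693/62)*7 = 4851/62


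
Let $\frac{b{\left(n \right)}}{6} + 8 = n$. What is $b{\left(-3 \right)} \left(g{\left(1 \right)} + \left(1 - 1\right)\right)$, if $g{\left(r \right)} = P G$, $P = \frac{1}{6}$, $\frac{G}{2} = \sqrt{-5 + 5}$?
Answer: $0$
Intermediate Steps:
$b{\left(n \right)} = -48 + 6 n$
$G = 0$ ($G = 2 \sqrt{-5 + 5} = 2 \sqrt{0} = 2 \cdot 0 = 0$)
$P = \frac{1}{6} \approx 0.16667$
$g{\left(r \right)} = 0$ ($g{\left(r \right)} = \frac{1}{6} \cdot 0 = 0$)
$b{\left(-3 \right)} \left(g{\left(1 \right)} + \left(1 - 1\right)\right) = \left(-48 + 6 \left(-3\right)\right) \left(0 + \left(1 - 1\right)\right) = \left(-48 - 18\right) \left(0 + \left(1 - 1\right)\right) = - 66 \left(0 + 0\right) = \left(-66\right) 0 = 0$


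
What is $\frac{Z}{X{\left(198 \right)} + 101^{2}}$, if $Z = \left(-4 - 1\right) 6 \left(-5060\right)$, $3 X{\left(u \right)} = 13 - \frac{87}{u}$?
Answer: $\frac{30056400}{2020627} \approx 14.875$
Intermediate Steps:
$X{\left(u \right)} = \frac{13}{3} - \frac{29}{u}$ ($X{\left(u \right)} = \frac{13 - \frac{87}{u}}{3} = \frac{13}{3} - \frac{29}{u}$)
$Z = 151800$ ($Z = \left(-5\right) 6 \left(-5060\right) = \left(-30\right) \left(-5060\right) = 151800$)
$\frac{Z}{X{\left(198 \right)} + 101^{2}} = \frac{151800}{\left(\frac{13}{3} - \frac{29}{198}\right) + 101^{2}} = \frac{151800}{\left(\frac{13}{3} - \frac{29}{198}\right) + 10201} = \frac{151800}{\frac{829}{198} + 10201} = \frac{151800}{\frac{2020627}{198}} = 151800 \cdot \frac{198}{2020627} = \frac{30056400}{2020627}$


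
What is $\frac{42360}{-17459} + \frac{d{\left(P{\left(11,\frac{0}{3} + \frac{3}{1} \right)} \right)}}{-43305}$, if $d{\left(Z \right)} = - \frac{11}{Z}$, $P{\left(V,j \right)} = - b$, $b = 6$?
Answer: $- \frac{11006590849}{4536371970} \approx -2.4263$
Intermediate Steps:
$P{\left(V,j \right)} = -6$ ($P{\left(V,j \right)} = \left(-1\right) 6 = -6$)
$\frac{42360}{-17459} + \frac{d{\left(P{\left(11,\frac{0}{3} + \frac{3}{1} \right)} \right)}}{-43305} = \frac{42360}{-17459} + \frac{\left(-11\right) \frac{1}{-6}}{-43305} = 42360 \left(- \frac{1}{17459}\right) + \left(-11\right) \left(- \frac{1}{6}\right) \left(- \frac{1}{43305}\right) = - \frac{42360}{17459} + \frac{11}{6} \left(- \frac{1}{43305}\right) = - \frac{42360}{17459} - \frac{11}{259830} = - \frac{11006590849}{4536371970}$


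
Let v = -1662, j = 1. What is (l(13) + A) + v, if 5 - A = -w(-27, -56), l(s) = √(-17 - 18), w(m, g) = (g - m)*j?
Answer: -1686 + I*√35 ≈ -1686.0 + 5.9161*I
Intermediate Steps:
w(m, g) = g - m (w(m, g) = (g - m)*1 = g - m)
l(s) = I*√35 (l(s) = √(-35) = I*√35)
A = -24 (A = 5 - (-1)*(-56 - 1*(-27)) = 5 - (-1)*(-56 + 27) = 5 - (-1)*(-29) = 5 - 1*29 = 5 - 29 = -24)
(l(13) + A) + v = (I*√35 - 24) - 1662 = (-24 + I*√35) - 1662 = -1686 + I*√35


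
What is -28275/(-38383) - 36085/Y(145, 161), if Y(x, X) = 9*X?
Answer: -192011440/7945281 ≈ -24.167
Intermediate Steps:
-28275/(-38383) - 36085/Y(145, 161) = -28275/(-38383) - 36085/(9*161) = -28275*(-1/38383) - 36085/1449 = 28275/38383 - 36085*1/1449 = 28275/38383 - 5155/207 = -192011440/7945281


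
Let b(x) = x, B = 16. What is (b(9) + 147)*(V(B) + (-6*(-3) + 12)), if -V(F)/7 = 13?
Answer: -9516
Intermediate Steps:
V(F) = -91 (V(F) = -7*13 = -91)
(b(9) + 147)*(V(B) + (-6*(-3) + 12)) = (9 + 147)*(-91 + (-6*(-3) + 12)) = 156*(-91 + (18 + 12)) = 156*(-91 + 30) = 156*(-61) = -9516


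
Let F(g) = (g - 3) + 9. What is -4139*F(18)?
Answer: -99336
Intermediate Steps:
F(g) = 6 + g (F(g) = (-3 + g) + 9 = 6 + g)
-4139*F(18) = -4139*(6 + 18) = -4139*24 = -99336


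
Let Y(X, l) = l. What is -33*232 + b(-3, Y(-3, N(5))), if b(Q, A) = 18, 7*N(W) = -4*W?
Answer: -7638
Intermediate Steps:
N(W) = -4*W/7 (N(W) = (-4*W)/7 = -4*W/7)
-33*232 + b(-3, Y(-3, N(5))) = -33*232 + 18 = -7656 + 18 = -7638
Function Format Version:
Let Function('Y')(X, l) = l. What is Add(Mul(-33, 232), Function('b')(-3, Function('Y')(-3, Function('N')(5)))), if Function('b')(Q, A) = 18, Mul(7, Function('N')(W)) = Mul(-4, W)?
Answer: -7638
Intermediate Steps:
Function('N')(W) = Mul(Rational(-4, 7), W) (Function('N')(W) = Mul(Rational(1, 7), Mul(-4, W)) = Mul(Rational(-4, 7), W))
Add(Mul(-33, 232), Function('b')(-3, Function('Y')(-3, Function('N')(5)))) = Add(Mul(-33, 232), 18) = Add(-7656, 18) = -7638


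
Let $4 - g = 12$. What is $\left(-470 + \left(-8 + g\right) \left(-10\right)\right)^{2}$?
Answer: $96100$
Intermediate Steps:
$g = -8$ ($g = 4 - 12 = -8$)
$\left(-470 + \left(-8 + g\right) \left(-10\right)\right)^{2} = \left(-470 + \left(-8 - 8\right) \left(-10\right)\right)^{2} = \left(-470 - -160\right)^{2} = \left(-470 + 160\right)^{2} = \left(-310\right)^{2} = 96100$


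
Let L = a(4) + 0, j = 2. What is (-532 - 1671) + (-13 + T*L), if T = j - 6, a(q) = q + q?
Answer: -2248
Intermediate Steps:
a(q) = 2*q
T = -4 (T = 2 - 6 = -4)
L = 8 (L = 2*4 + 0 = 8 + 0 = 8)
(-532 - 1671) + (-13 + T*L) = (-532 - 1671) + (-13 - 4*8) = -2203 + (-13 - 32) = -2203 - 45 = -2248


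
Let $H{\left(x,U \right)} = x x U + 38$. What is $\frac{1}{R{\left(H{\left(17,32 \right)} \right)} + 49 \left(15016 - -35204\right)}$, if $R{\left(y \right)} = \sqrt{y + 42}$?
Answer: $\frac{615195}{1513859549768} - \frac{\sqrt{583}}{1513859549768} \approx 4.0636 \cdot 10^{-7}$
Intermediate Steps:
$H{\left(x,U \right)} = 38 + U x^{2}$ ($H{\left(x,U \right)} = x^{2} U + 38 = U x^{2} + 38 = 38 + U x^{2}$)
$R{\left(y \right)} = \sqrt{42 + y}$
$\frac{1}{R{\left(H{\left(17,32 \right)} \right)} + 49 \left(15016 - -35204\right)} = \frac{1}{\sqrt{42 + \left(38 + 32 \cdot 17^{2}\right)} + 49 \left(15016 - -35204\right)} = \frac{1}{\sqrt{42 + \left(38 + 32 \cdot 289\right)} + 49 \left(15016 + 35204\right)} = \frac{1}{\sqrt{42 + \left(38 + 9248\right)} + 49 \cdot 50220} = \frac{1}{\sqrt{42 + 9286} + 2460780} = \frac{1}{\sqrt{9328} + 2460780} = \frac{1}{4 \sqrt{583} + 2460780} = \frac{1}{2460780 + 4 \sqrt{583}}$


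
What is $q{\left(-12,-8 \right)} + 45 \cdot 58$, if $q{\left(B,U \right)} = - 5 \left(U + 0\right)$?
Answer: $2650$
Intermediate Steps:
$q{\left(B,U \right)} = - 5 U$
$q{\left(-12,-8 \right)} + 45 \cdot 58 = \left(-5\right) \left(-8\right) + 45 \cdot 58 = 40 + 2610 = 2650$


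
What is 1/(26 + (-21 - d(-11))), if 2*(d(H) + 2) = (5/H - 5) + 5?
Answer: 22/159 ≈ 0.13836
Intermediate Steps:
d(H) = -2 + 5/(2*H) (d(H) = -2 + ((5/H - 5) + 5)/2 = -2 + ((-5 + 5/H) + 5)/2 = -2 + (5/H)/2 = -2 + 5/(2*H))
1/(26 + (-21 - d(-11))) = 1/(26 + (-21 - (-2 + (5/2)/(-11)))) = 1/(26 + (-21 - (-2 + (5/2)*(-1/11)))) = 1/(26 + (-21 - (-2 - 5/22))) = 1/(26 + (-21 - 1*(-49/22))) = 1/(26 + (-21 + 49/22)) = 1/(26 - 413/22) = 1/(159/22) = 22/159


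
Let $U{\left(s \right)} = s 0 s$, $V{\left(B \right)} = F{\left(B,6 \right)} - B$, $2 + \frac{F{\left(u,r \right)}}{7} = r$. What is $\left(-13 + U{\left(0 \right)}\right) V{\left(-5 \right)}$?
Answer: $-429$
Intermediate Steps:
$F{\left(u,r \right)} = -14 + 7 r$
$V{\left(B \right)} = 28 - B$ ($V{\left(B \right)} = \left(-14 + 7 \cdot 6\right) - B = \left(-14 + 42\right) - B = 28 - B$)
$U{\left(s \right)} = 0$ ($U{\left(s \right)} = 0 s = 0$)
$\left(-13 + U{\left(0 \right)}\right) V{\left(-5 \right)} = \left(-13 + 0\right) \left(28 - -5\right) = - 13 \left(28 + 5\right) = \left(-13\right) 33 = -429$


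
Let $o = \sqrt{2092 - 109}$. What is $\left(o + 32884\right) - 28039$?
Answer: $4845 + \sqrt{1983} \approx 4889.5$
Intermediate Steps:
$o = \sqrt{1983} \approx 44.531$
$\left(o + 32884\right) - 28039 = \left(\sqrt{1983} + 32884\right) - 28039 = \left(32884 + \sqrt{1983}\right) - 28039 = 4845 + \sqrt{1983}$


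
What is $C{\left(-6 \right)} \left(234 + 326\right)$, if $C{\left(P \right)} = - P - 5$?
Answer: $560$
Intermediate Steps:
$C{\left(P \right)} = -5 - P$
$C{\left(-6 \right)} \left(234 + 326\right) = \left(-5 - -6\right) \left(234 + 326\right) = \left(-5 + 6\right) 560 = 1 \cdot 560 = 560$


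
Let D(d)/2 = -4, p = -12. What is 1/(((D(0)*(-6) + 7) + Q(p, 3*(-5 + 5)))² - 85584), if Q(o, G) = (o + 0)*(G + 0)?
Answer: -1/82559 ≈ -1.2113e-5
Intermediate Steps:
D(d) = -8 (D(d) = 2*(-4) = -8)
Q(o, G) = G*o (Q(o, G) = o*G = G*o)
1/(((D(0)*(-6) + 7) + Q(p, 3*(-5 + 5)))² - 85584) = 1/(((-8*(-6) + 7) + (3*(-5 + 5))*(-12))² - 85584) = 1/(((48 + 7) + (3*0)*(-12))² - 85584) = 1/((55 + 0*(-12))² - 85584) = 1/((55 + 0)² - 85584) = 1/(55² - 85584) = 1/(3025 - 85584) = 1/(-82559) = -1/82559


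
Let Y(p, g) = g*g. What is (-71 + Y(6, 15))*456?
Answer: 70224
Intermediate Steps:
Y(p, g) = g**2
(-71 + Y(6, 15))*456 = (-71 + 15**2)*456 = (-71 + 225)*456 = 154*456 = 70224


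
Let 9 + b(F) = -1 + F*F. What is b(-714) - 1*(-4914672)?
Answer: 5424458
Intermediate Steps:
b(F) = -10 + F² (b(F) = -9 + (-1 + F*F) = -9 + (-1 + F²) = -10 + F²)
b(-714) - 1*(-4914672) = (-10 + (-714)²) - 1*(-4914672) = (-10 + 509796) + 4914672 = 509786 + 4914672 = 5424458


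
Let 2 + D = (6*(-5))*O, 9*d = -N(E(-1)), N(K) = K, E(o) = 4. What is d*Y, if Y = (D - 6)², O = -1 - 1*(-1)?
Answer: -256/9 ≈ -28.444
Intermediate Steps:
d = -4/9 (d = (-1*4)/9 = (⅑)*(-4) = -4/9 ≈ -0.44444)
O = 0 (O = -1 + 1 = 0)
D = -2 (D = -2 + (6*(-5))*0 = -2 - 30*0 = -2 + 0 = -2)
Y = 64 (Y = (-2 - 6)² = (-8)² = 64)
d*Y = -4/9*64 = -256/9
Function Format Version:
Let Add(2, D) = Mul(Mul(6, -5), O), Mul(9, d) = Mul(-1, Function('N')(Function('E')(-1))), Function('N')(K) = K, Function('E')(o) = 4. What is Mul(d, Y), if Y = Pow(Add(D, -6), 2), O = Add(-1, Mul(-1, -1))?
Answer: Rational(-256, 9) ≈ -28.444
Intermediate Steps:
d = Rational(-4, 9) (d = Mul(Rational(1, 9), Mul(-1, 4)) = Mul(Rational(1, 9), -4) = Rational(-4, 9) ≈ -0.44444)
O = 0 (O = Add(-1, 1) = 0)
D = -2 (D = Add(-2, Mul(Mul(6, -5), 0)) = Add(-2, Mul(-30, 0)) = Add(-2, 0) = -2)
Y = 64 (Y = Pow(Add(-2, -6), 2) = Pow(-8, 2) = 64)
Mul(d, Y) = Mul(Rational(-4, 9), 64) = Rational(-256, 9)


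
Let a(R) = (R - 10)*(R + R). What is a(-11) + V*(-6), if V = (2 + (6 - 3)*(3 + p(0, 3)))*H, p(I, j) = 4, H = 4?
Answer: -90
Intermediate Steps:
a(R) = 2*R*(-10 + R) (a(R) = (-10 + R)*(2*R) = 2*R*(-10 + R))
V = 92 (V = (2 + (6 - 3)*(3 + 4))*4 = (2 + 3*7)*4 = (2 + 21)*4 = 23*4 = 92)
a(-11) + V*(-6) = 2*(-11)*(-10 - 11) + 92*(-6) = 2*(-11)*(-21) - 552 = 462 - 552 = -90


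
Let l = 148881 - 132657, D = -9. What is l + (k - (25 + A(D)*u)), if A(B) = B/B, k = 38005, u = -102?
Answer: 54306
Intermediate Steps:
A(B) = 1
l = 16224
l + (k - (25 + A(D)*u)) = 16224 + (38005 - (25 + 1*(-102))) = 16224 + (38005 - (25 - 102)) = 16224 + (38005 - 1*(-77)) = 16224 + (38005 + 77) = 16224 + 38082 = 54306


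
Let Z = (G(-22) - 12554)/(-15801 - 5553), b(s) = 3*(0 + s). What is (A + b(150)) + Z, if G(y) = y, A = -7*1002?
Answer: -23359180/3559 ≈ -6563.4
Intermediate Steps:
b(s) = 3*s
A = -7014
Z = 2096/3559 (Z = (-22 - 12554)/(-15801 - 5553) = -12576/(-21354) = -12576*(-1/21354) = 2096/3559 ≈ 0.58893)
(A + b(150)) + Z = (-7014 + 3*150) + 2096/3559 = (-7014 + 450) + 2096/3559 = -6564 + 2096/3559 = -23359180/3559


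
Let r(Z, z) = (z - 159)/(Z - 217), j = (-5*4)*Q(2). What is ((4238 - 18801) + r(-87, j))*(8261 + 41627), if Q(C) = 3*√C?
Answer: -13803364174/19 + 187080*√2/19 ≈ -7.2648e+8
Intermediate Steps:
j = -60*√2 (j = (-5*4)*(3*√2) = -60*√2 ≈ -84.853)
r(Z, z) = (-159 + z)/(-217 + Z)
((4238 - 18801) + r(-87, j))*(8261 + 41627) = ((4238 - 18801) + (-159 - 60*√2)/(-217 - 87))*(8261 + 41627) = (-14563 + (-159 - 60*√2)/(-304))*49888 = (-14563 - (-159 - 60*√2)/304)*49888 = (-14563 + (159/304 + 15*√2/76))*49888 = (-4426993/304 + 15*√2/76)*49888 = -13803364174/19 + 187080*√2/19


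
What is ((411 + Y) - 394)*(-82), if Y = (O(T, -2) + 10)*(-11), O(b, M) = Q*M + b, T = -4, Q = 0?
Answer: 4018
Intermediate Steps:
O(b, M) = b (O(b, M) = 0*M + b = 0 + b = b)
Y = -66 (Y = (-4 + 10)*(-11) = 6*(-11) = -66)
((411 + Y) - 394)*(-82) = ((411 - 66) - 394)*(-82) = (345 - 394)*(-82) = -49*(-82) = 4018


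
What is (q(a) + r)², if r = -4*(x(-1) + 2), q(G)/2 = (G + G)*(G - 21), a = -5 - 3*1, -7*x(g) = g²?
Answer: 41525136/49 ≈ 8.4745e+5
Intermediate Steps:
x(g) = -g²/7
a = -8 (a = -5 - 3 = -8)
q(G) = 4*G*(-21 + G) (q(G) = 2*((G + G)*(G - 21)) = 2*((2*G)*(-21 + G)) = 2*(2*G*(-21 + G)) = 4*G*(-21 + G))
r = -52/7 (r = -4*(-⅐*(-1)² + 2) = -4*(-⅐*1 + 2) = -4*(-⅐ + 2) = -4*13/7 = -52/7 ≈ -7.4286)
(q(a) + r)² = (4*(-8)*(-21 - 8) - 52/7)² = (4*(-8)*(-29) - 52/7)² = (928 - 52/7)² = (6444/7)² = 41525136/49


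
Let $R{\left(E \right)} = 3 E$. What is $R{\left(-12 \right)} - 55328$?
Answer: $-55364$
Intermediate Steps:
$R{\left(-12 \right)} - 55328 = 3 \left(-12\right) - 55328 = -36 - 55328 = -55364$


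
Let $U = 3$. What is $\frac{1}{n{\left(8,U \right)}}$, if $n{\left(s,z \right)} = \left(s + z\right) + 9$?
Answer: $\frac{1}{20} \approx 0.05$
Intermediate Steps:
$n{\left(s,z \right)} = 9 + s + z$
$\frac{1}{n{\left(8,U \right)}} = \frac{1}{9 + 8 + 3} = \frac{1}{20}$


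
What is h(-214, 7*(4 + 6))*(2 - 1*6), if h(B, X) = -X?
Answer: 280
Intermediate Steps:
h(-214, 7*(4 + 6))*(2 - 1*6) = (-7*(4 + 6))*(2 - 1*6) = (-7*10)*(2 - 6) = -1*70*(-4) = -70*(-4) = 280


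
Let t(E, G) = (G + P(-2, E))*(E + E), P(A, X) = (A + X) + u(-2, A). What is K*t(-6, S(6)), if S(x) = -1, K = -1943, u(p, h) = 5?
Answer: -93264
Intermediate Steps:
P(A, X) = 5 + A + X (P(A, X) = (A + X) + 5 = 5 + A + X)
t(E, G) = 2*E*(3 + E + G) (t(E, G) = (G + (5 - 2 + E))*(E + E) = (G + (3 + E))*(2*E) = (3 + E + G)*(2*E) = 2*E*(3 + E + G))
K*t(-6, S(6)) = -3886*(-6)*(3 - 6 - 1) = -3886*(-6)*(-4) = -1943*48 = -93264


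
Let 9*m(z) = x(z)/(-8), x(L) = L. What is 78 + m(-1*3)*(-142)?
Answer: 865/12 ≈ 72.083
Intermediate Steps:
m(z) = -z/72 (m(z) = (z/(-8))/9 = (z*(-⅛))/9 = (-z/8)/9 = -z/72)
78 + m(-1*3)*(-142) = 78 - (-1)*3/72*(-142) = 78 - 1/72*(-3)*(-142) = 78 + (1/24)*(-142) = 78 - 71/12 = 865/12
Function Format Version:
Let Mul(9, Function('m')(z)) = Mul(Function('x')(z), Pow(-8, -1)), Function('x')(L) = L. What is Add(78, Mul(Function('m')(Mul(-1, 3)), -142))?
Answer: Rational(865, 12) ≈ 72.083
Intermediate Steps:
Function('m')(z) = Mul(Rational(-1, 72), z) (Function('m')(z) = Mul(Rational(1, 9), Mul(z, Pow(-8, -1))) = Mul(Rational(1, 9), Mul(z, Rational(-1, 8))) = Mul(Rational(1, 9), Mul(Rational(-1, 8), z)) = Mul(Rational(-1, 72), z))
Add(78, Mul(Function('m')(Mul(-1, 3)), -142)) = Add(78, Mul(Mul(Rational(-1, 72), Mul(-1, 3)), -142)) = Add(78, Mul(Mul(Rational(-1, 72), -3), -142)) = Add(78, Mul(Rational(1, 24), -142)) = Add(78, Rational(-71, 12)) = Rational(865, 12)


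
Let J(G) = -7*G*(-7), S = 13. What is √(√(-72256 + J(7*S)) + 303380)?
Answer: √(303380 + 27*I*√93) ≈ 550.8 + 0.236*I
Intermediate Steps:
J(G) = 49*G
√(√(-72256 + J(7*S)) + 303380) = √(√(-72256 + 49*(7*13)) + 303380) = √(√(-72256 + 49*91) + 303380) = √(√(-72256 + 4459) + 303380) = √(√(-67797) + 303380) = √(27*I*√93 + 303380) = √(303380 + 27*I*√93)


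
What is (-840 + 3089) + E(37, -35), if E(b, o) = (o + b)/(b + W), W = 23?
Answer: 67471/30 ≈ 2249.0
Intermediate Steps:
E(b, o) = (b + o)/(23 + b) (E(b, o) = (o + b)/(b + 23) = (b + o)/(23 + b))
(-840 + 3089) + E(37, -35) = (-840 + 3089) + (37 - 35)/(23 + 37) = 2249 + 2/60 = 2249 + (1/60)*2 = 2249 + 1/30 = 67471/30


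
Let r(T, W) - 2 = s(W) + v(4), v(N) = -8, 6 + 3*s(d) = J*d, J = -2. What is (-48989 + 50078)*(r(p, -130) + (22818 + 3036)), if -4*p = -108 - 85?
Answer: 28240674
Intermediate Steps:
s(d) = -2 - 2*d/3 (s(d) = -2 + (-2*d)/3 = -2 - 2*d/3)
p = 193/4 (p = -(-108 - 85)/4 = -1/4*(-193) = 193/4 ≈ 48.250)
r(T, W) = -8 - 2*W/3 (r(T, W) = 2 + ((-2 - 2*W/3) - 8) = 2 + (-10 - 2*W/3) = -8 - 2*W/3)
(-48989 + 50078)*(r(p, -130) + (22818 + 3036)) = (-48989 + 50078)*((-8 - 2/3*(-130)) + (22818 + 3036)) = 1089*((-8 + 260/3) + 25854) = 1089*(236/3 + 25854) = 1089*(77798/3) = 28240674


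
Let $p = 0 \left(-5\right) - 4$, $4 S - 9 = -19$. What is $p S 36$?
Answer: $360$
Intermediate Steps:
$S = - \frac{5}{2}$ ($S = \frac{9}{4} + \frac{1}{4} \left(-19\right) = \frac{9}{4} - \frac{19}{4} = - \frac{5}{2} \approx -2.5$)
$p = -4$ ($p = 0 - 4 = -4$)
$p S 36 = \left(-4\right) \left(- \frac{5}{2}\right) 36 = 10 \cdot 36 = 360$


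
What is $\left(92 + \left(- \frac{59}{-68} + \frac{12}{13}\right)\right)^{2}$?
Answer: $\frac{6874233921}{781456} \approx 8796.7$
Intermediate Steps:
$\left(92 + \left(- \frac{59}{-68} + \frac{12}{13}\right)\right)^{2} = \left(92 + \left(\left(-59\right) \left(- \frac{1}{68}\right) + 12 \cdot \frac{1}{13}\right)\right)^{2} = \left(92 + \left(\frac{59}{68} + \frac{12}{13}\right)\right)^{2} = \left(92 + \frac{1583}{884}\right)^{2} = \left(\frac{82911}{884}\right)^{2} = \frac{6874233921}{781456}$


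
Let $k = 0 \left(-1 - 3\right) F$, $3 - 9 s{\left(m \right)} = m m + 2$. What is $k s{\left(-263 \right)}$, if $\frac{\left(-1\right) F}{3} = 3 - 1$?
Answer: $0$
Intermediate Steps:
$s{\left(m \right)} = \frac{1}{9} - \frac{m^{2}}{9}$ ($s{\left(m \right)} = \frac{1}{3} - \frac{m m + 2}{9} = \frac{1}{3} - \frac{m^{2} + 2}{9} = \frac{1}{3} - \frac{2 + m^{2}}{9} = \frac{1}{3} - \left(\frac{2}{9} + \frac{m^{2}}{9}\right) = \frac{1}{9} - \frac{m^{2}}{9}$)
$F = -6$ ($F = - 3 \left(3 - 1\right) = \left(-3\right) 2 = -6$)
$k = 0$ ($k = 0 \left(-1 - 3\right) \left(-6\right) = 0 \left(-4\right) \left(-6\right) = 0 \left(-6\right) = 0$)
$k s{\left(-263 \right)} = 0 \left(\frac{1}{9} - \frac{\left(-263\right)^{2}}{9}\right) = 0 \left(\frac{1}{9} - \frac{69169}{9}\right) = 0 \left(- \frac{23056}{3}\right) = 0$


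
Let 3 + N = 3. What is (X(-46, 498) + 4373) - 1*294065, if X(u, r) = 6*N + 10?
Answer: -289682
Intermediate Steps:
N = 0 (N = -3 + 3 = 0)
X(u, r) = 10 (X(u, r) = 6*0 + 10 = 0 + 10 = 10)
(X(-46, 498) + 4373) - 1*294065 = (10 + 4373) - 1*294065 = 4383 - 294065 = -289682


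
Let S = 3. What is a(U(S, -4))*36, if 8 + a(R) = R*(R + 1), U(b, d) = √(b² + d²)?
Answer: 792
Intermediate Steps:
a(R) = -8 + R*(1 + R) (a(R) = -8 + R*(R + 1) = -8 + R*(1 + R))
a(U(S, -4))*36 = (-8 + √(3² + (-4)²) + (√(3² + (-4)²))²)*36 = (-8 + √(9 + 16) + (√(9 + 16))²)*36 = (-8 + √25 + (√25)²)*36 = (-8 + 5 + 5²)*36 = (-8 + 5 + 25)*36 = 22*36 = 792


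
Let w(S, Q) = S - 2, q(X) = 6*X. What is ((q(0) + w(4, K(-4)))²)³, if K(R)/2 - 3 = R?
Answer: 64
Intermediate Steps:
K(R) = 6 + 2*R
w(S, Q) = -2 + S
((q(0) + w(4, K(-4)))²)³ = ((6*0 + (-2 + 4))²)³ = ((0 + 2)²)³ = (2²)³ = 4³ = 64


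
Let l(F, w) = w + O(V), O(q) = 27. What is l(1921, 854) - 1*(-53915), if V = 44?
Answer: 54796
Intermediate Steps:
l(F, w) = 27 + w (l(F, w) = w + 27 = 27 + w)
l(1921, 854) - 1*(-53915) = (27 + 854) - 1*(-53915) = 881 + 53915 = 54796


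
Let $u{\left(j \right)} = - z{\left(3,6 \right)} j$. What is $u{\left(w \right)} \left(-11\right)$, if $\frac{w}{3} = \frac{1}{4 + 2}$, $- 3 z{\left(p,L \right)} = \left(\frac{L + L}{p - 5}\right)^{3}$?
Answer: $396$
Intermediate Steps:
$z{\left(p,L \right)} = - \frac{8 L^{3}}{3 \left(-5 + p\right)^{3}}$ ($z{\left(p,L \right)} = - \frac{\left(\frac{L + L}{p - 5}\right)^{3}}{3} = - \frac{\left(\frac{2 L}{-5 + p}\right)^{3}}{3} = - \frac{8 L^{3} \frac{1}{\left(-5 + p\right)^{3}}}{3} = - \frac{8 L^{3}}{3 \left(-5 + p\right)^{3}}$)
$w = \frac{1}{2}$ ($w = \frac{3}{4 + 2} = \frac{3}{6} = 3 \cdot \frac{1}{6} = \frac{1}{2} \approx 0.5$)
$u{\left(j \right)} = - 72 j$ ($u{\left(j \right)} = - \frac{\left(-8\right) 6^{3}}{3 \left(-5 + 3\right)^{3}} j = - \frac{\left(-8\right) 216}{3 \left(-8\right)} j = - \frac{\left(-8\right) 216 \left(-1\right)}{3 \cdot 8} j = \left(-1\right) 72 j = - 72 j$)
$u{\left(w \right)} \left(-11\right) = \left(-72\right) \frac{1}{2} \left(-11\right) = \left(-36\right) \left(-11\right) = 396$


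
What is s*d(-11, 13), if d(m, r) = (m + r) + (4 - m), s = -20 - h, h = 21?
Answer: -697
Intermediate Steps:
s = -41 (s = -20 - 1*21 = -20 - 21 = -41)
d(m, r) = 4 + r
s*d(-11, 13) = -41*(4 + 13) = -41*17 = -697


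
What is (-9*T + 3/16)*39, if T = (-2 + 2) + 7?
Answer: -39195/16 ≈ -2449.7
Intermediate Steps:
T = 7 (T = 0 + 7 = 7)
(-9*T + 3/16)*39 = (-9*7 + 3/16)*39 = (-63 + 3*(1/16))*39 = (-63 + 3/16)*39 = -1005/16*39 = -39195/16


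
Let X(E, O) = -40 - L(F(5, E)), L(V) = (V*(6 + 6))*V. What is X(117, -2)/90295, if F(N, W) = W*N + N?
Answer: -835448/18059 ≈ -46.262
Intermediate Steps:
F(N, W) = N + N*W (F(N, W) = N*W + N = N + N*W)
L(V) = 12*V² (L(V) = (V*12)*V = (12*V)*V = 12*V²)
X(E, O) = -40 - 12*(5 + 5*E)² (X(E, O) = -40 - 12*(5*(1 + E))² = -40 - 12*(5 + 5*E)²)
X(117, -2)/90295 = (-40 - 300*(1 + 117)²)/90295 = (-40 - 300*118²)*(1/90295) = (-40 - 300*13924)*(1/90295) = (-40 - 4177200)*(1/90295) = -4177240*1/90295 = -835448/18059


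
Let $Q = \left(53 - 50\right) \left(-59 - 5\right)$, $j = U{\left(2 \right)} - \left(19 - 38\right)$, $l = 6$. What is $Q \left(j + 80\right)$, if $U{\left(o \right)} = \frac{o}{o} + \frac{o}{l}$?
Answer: $-19264$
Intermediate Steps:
$U{\left(o \right)} = 1 + \frac{o}{6}$ ($U{\left(o \right)} = \frac{o}{o} + \frac{o}{6} = 1 + o \frac{1}{6} = 1 + \frac{o}{6}$)
$j = \frac{61}{3}$ ($j = \left(1 + \frac{1}{6} \cdot 2\right) - \left(19 - 38\right) = \left(1 + \frac{1}{3}\right) - \left(19 - 38\right) = \frac{4}{3} - -19 = \frac{4}{3} + 19 = \frac{61}{3} \approx 20.333$)
$Q = -192$ ($Q = 3 \left(-64\right) = -192$)
$Q \left(j + 80\right) = - 192 \left(\frac{61}{3} + 80\right) = \left(-192\right) \frac{301}{3} = -19264$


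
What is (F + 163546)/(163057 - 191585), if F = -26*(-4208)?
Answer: -136477/14264 ≈ -9.5679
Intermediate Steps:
F = 109408
(F + 163546)/(163057 - 191585) = (109408 + 163546)/(163057 - 191585) = 272954/(-28528) = 272954*(-1/28528) = -136477/14264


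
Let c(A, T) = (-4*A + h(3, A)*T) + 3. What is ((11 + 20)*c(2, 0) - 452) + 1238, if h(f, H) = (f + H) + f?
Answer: 631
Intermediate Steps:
h(f, H) = H + 2*f (h(f, H) = (H + f) + f = H + 2*f)
c(A, T) = 3 - 4*A + T*(6 + A) (c(A, T) = (-4*A + (A + 2*3)*T) + 3 = (-4*A + (A + 6)*T) + 3 = (-4*A + (6 + A)*T) + 3 = (-4*A + T*(6 + A)) + 3 = 3 - 4*A + T*(6 + A))
((11 + 20)*c(2, 0) - 452) + 1238 = ((11 + 20)*(3 - 4*2 + 0*(6 + 2)) - 452) + 1238 = (31*(3 - 8 + 0*8) - 452) + 1238 = (31*(3 - 8 + 0) - 452) + 1238 = (31*(-5) - 452) + 1238 = (-155 - 452) + 1238 = -607 + 1238 = 631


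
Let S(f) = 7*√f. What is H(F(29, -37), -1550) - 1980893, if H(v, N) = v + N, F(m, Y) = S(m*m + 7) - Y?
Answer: -1982406 + 28*√53 ≈ -1.9822e+6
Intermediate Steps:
F(m, Y) = -Y + 7*√(7 + m²) (F(m, Y) = 7*√(m*m + 7) - Y = 7*√(m² + 7) - Y = 7*√(7 + m²) - Y = -Y + 7*√(7 + m²))
H(v, N) = N + v
H(F(29, -37), -1550) - 1980893 = (-1550 + (-1*(-37) + 7*√(7 + 29²))) - 1980893 = (-1550 + (37 + 7*√(7 + 841))) - 1980893 = (-1550 + (37 + 7*√848)) - 1980893 = (-1550 + (37 + 7*(4*√53))) - 1980893 = (-1550 + (37 + 28*√53)) - 1980893 = (-1513 + 28*√53) - 1980893 = -1982406 + 28*√53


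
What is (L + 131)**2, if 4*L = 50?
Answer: 82369/4 ≈ 20592.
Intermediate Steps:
L = 25/2 (L = (1/4)*50 = 25/2 ≈ 12.500)
(L + 131)**2 = (25/2 + 131)**2 = (287/2)**2 = 82369/4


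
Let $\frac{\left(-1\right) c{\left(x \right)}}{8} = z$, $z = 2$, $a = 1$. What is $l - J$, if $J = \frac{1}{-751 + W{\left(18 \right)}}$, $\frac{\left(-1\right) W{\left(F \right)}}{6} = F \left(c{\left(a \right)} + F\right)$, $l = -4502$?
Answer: $- \frac{4353433}{967} \approx -4502.0$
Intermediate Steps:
$c{\left(x \right)} = -16$ ($c{\left(x \right)} = \left(-8\right) 2 = -16$)
$W{\left(F \right)} = - 6 F \left(-16 + F\right)$
$J = - \frac{1}{967}$ ($J = \frac{1}{-751 + 6 \cdot 18 \left(16 - 18\right)} = \frac{1}{-751 + 6 \cdot 18 \left(-2\right)} = \frac{1}{-751 - 216} = \frac{1}{-967} = - \frac{1}{967} \approx -0.0010341$)
$l - J = -4502 - - \frac{1}{967} = -4502 + \frac{1}{967} = - \frac{4353433}{967}$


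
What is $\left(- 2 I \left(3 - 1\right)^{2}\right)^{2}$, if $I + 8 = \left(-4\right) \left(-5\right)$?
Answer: $9216$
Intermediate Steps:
$I = 12$ ($I = -8 - -20 = -8 + 20 = 12$)
$\left(- 2 I \left(3 - 1\right)^{2}\right)^{2} = \left(\left(-2\right) 12 \left(3 - 1\right)^{2}\right)^{2} = \left(- 24 \cdot 2^{2}\right)^{2} = \left(\left(-24\right) 4\right)^{2} = \left(-96\right)^{2} = 9216$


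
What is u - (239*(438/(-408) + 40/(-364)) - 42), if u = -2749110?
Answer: -17009482587/6188 ≈ -2.7488e+6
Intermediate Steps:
u - (239*(438/(-408) + 40/(-364)) - 42) = -2749110 - (239*(438/(-408) + 40/(-364)) - 42) = -2749110 - (239*(438*(-1/408) + 40*(-1/364)) - 42) = -2749110 - (239*(-73/68 - 10/91) - 42) = -2749110 - (239*(-7323/6188) - 42) = -2749110 - (-1750197/6188 - 42) = -2749110 - 1*(-2010093/6188) = -2749110 + 2010093/6188 = -17009482587/6188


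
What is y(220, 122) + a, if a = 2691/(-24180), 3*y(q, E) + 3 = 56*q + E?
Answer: 7711973/1860 ≈ 4146.2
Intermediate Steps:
y(q, E) = -1 + E/3 + 56*q/3 (y(q, E) = -1 + (56*q + E)/3 = -1 + (E + 56*q)/3 = -1 + (E/3 + 56*q/3) = -1 + E/3 + 56*q/3)
a = -69/620 (a = 2691*(-1/24180) = -69/620 ≈ -0.11129)
y(220, 122) + a = (-1 + (1/3)*122 + (56/3)*220) - 69/620 = (-1 + 122/3 + 12320/3) - 69/620 = 12439/3 - 69/620 = 7711973/1860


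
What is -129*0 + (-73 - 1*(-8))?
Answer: -65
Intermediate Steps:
-129*0 + (-73 - 1*(-8)) = 0 + (-73 + 8) = 0 - 65 = -65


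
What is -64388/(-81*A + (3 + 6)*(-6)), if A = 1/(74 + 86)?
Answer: 10302080/8721 ≈ 1181.3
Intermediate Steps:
A = 1/160 ≈ 0.0062500
-64388/(-81*A + (3 + 6)*(-6)) = -64388/(-81*1/160 + (3 + 6)*(-6)) = -64388/(-81/160 + 9*(-6)) = -64388/(-81/160 - 54) = -64388/(-8721/160) = -64388*(-160/8721) = 10302080/8721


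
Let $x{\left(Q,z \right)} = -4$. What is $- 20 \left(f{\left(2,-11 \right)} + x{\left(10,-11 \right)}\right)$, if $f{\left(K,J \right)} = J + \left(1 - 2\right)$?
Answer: $320$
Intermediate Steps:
$f{\left(K,J \right)} = -1 + J$ ($f{\left(K,J \right)} = J + \left(1 - 2\right) = J - 1 = -1 + J$)
$- 20 \left(f{\left(2,-11 \right)} + x{\left(10,-11 \right)}\right) = - 20 \left(\left(-1 - 11\right) - 4\right) = - 20 \left(-12 - 4\right) = \left(-20\right) \left(-16\right) = 320$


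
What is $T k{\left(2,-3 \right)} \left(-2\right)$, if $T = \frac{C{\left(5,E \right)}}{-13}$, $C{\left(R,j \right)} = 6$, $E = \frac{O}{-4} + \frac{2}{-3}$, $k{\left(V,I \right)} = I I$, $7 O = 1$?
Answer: $\frac{108}{13} \approx 8.3077$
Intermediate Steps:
$O = \frac{1}{7}$ ($O = \frac{1}{7} \cdot 1 = \frac{1}{7} \approx 0.14286$)
$k{\left(V,I \right)} = I^{2}$
$E = - \frac{59}{84}$ ($E = \frac{1}{7 \left(-4\right)} + \frac{2}{-3} = \frac{1}{7} \left(- \frac{1}{4}\right) + 2 \left(- \frac{1}{3}\right) = - \frac{1}{28} - \frac{2}{3} = - \frac{59}{84} \approx -0.70238$)
$T = - \frac{6}{13}$ ($T = \frac{6}{-13} = 6 \left(- \frac{1}{13}\right) = - \frac{6}{13} \approx -0.46154$)
$T k{\left(2,-3 \right)} \left(-2\right) = - \frac{6 \left(-3\right)^{2}}{13} \left(-2\right) = \left(- \frac{6}{13}\right) 9 \left(-2\right) = \left(- \frac{54}{13}\right) \left(-2\right) = \frac{108}{13}$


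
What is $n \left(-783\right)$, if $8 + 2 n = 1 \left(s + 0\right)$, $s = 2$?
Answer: $2349$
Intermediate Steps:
$n = -3$ ($n = -4 + \frac{1 \left(2 + 0\right)}{2} = -4 + \frac{1 \cdot 2}{2} = -4 + \frac{1}{2} \cdot 2 = -4 + 1 = -3$)
$n \left(-783\right) = \left(-3\right) \left(-783\right) = 2349$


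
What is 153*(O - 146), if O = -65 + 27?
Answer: -28152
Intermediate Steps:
O = -38
153*(O - 146) = 153*(-38 - 146) = 153*(-184) = -28152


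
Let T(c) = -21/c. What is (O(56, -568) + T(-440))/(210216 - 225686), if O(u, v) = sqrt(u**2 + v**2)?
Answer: -3/972400 - 4*sqrt(5090)/7735 ≈ -0.036897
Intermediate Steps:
(O(56, -568) + T(-440))/(210216 - 225686) = (sqrt(56**2 + (-568)**2) - 21/(-440))/(210216 - 225686) = (sqrt(3136 + 322624) - 21*(-1/440))/(-15470) = (sqrt(325760) + 21/440)*(-1/15470) = (8*sqrt(5090) + 21/440)*(-1/15470) = (21/440 + 8*sqrt(5090))*(-1/15470) = -3/972400 - 4*sqrt(5090)/7735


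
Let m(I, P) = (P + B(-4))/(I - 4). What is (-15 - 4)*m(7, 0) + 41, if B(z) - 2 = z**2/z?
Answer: 161/3 ≈ 53.667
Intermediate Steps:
B(z) = 2 + z (B(z) = 2 + z**2/z = 2 + z)
m(I, P) = (-2 + P)/(-4 + I) (m(I, P) = (P + (2 - 4))/(I - 4) = (P - 2)/(-4 + I) = (-2 + P)/(-4 + I))
(-15 - 4)*m(7, 0) + 41 = (-15 - 4)*((-2 + 0)/(-4 + 7)) + 41 = -19*(-2)/3 + 41 = -19*(-2/3) + 41 = 38/3 + 41 = 161/3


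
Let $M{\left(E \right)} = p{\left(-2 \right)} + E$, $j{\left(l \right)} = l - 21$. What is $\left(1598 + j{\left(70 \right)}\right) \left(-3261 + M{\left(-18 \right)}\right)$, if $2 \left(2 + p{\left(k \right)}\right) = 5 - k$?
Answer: $- \frac{10796085}{2} \approx -5.398 \cdot 10^{6}$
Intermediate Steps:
$p{\left(k \right)} = \frac{1}{2} - \frac{k}{2}$ ($p{\left(k \right)} = -2 + \frac{5 - k}{2} = -2 - \left(- \frac{5}{2} + \frac{k}{2}\right) = \frac{1}{2} - \frac{k}{2}$)
$j{\left(l \right)} = -21 + l$
$M{\left(E \right)} = \frac{3}{2} + E$ ($M{\left(E \right)} = \left(\frac{1}{2} - -1\right) + E = \left(\frac{1}{2} + 1\right) + E = \frac{3}{2} + E$)
$\left(1598 + j{\left(70 \right)}\right) \left(-3261 + M{\left(-18 \right)}\right) = \left(1598 + \left(-21 + 70\right)\right) \left(-3261 + \left(\frac{3}{2} - 18\right)\right) = \left(1598 + 49\right) \left(-3261 - \frac{33}{2}\right) = 1647 \left(- \frac{6555}{2}\right) = - \frac{10796085}{2}$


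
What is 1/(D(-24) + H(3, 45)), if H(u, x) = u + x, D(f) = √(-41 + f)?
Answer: 48/2369 - I*√65/2369 ≈ 0.020262 - 0.0034032*I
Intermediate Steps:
1/(D(-24) + H(3, 45)) = 1/(√(-41 - 24) + (3 + 45)) = 1/(√(-65) + 48) = 1/(I*√65 + 48) = 1/(48 + I*√65)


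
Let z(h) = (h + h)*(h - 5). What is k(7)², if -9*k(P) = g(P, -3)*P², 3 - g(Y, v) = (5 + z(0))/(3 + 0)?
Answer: 38416/729 ≈ 52.697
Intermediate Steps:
z(h) = 2*h*(-5 + h) (z(h) = (2*h)*(-5 + h) = 2*h*(-5 + h))
g(Y, v) = 4/3 (g(Y, v) = 3 - (5 + 2*0*(-5 + 0))/(3 + 0) = 3 - (5 + 2*0*(-5))/3 = 3 - (5 + 0)/3 = 3 - 5/3 = 4/3)
k(P) = -4*P²/27
k(7)² = (-4/27*7²)² = (-4/27*49)² = (-196/27)² = 38416/729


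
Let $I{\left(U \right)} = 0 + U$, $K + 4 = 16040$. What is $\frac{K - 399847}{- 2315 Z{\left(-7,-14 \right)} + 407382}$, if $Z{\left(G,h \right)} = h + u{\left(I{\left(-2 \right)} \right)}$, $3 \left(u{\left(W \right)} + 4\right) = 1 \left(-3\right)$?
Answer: $- \frac{383811}{451367} \approx -0.85033$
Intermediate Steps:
$K = 16036$ ($K = -4 + 16040 = 16036$)
$I{\left(U \right)} = U$
$u{\left(W \right)} = -5$ ($u{\left(W \right)} = -4 + \frac{1 \left(-3\right)}{3} = -4 + \frac{1}{3} \left(-3\right) = -4 - 1 = -5$)
$Z{\left(G,h \right)} = -5 + h$ ($Z{\left(G,h \right)} = h - 5 = -5 + h$)
$\frac{K - 399847}{- 2315 Z{\left(-7,-14 \right)} + 407382} = \frac{16036 - 399847}{- 2315 \left(-5 - 14\right) + 407382} = - \frac{383811}{\left(-2315\right) \left(-19\right) + 407382} = - \frac{383811}{43985 + 407382} = - \frac{383811}{451367}$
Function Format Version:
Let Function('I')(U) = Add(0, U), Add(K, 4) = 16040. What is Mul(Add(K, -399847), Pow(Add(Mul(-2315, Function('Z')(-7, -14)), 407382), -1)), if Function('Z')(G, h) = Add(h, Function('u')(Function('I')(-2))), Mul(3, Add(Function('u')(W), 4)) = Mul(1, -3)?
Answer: Rational(-383811, 451367) ≈ -0.85033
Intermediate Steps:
K = 16036 (K = Add(-4, 16040) = 16036)
Function('I')(U) = U
Function('u')(W) = -5 (Function('u')(W) = Add(-4, Mul(Rational(1, 3), Mul(1, -3))) = Add(-4, Mul(Rational(1, 3), -3)) = Add(-4, -1) = -5)
Function('Z')(G, h) = Add(-5, h) (Function('Z')(G, h) = Add(h, -5) = Add(-5, h))
Mul(Add(K, -399847), Pow(Add(Mul(-2315, Function('Z')(-7, -14)), 407382), -1)) = Mul(Add(16036, -399847), Pow(Add(Mul(-2315, Add(-5, -14)), 407382), -1)) = Mul(-383811, Pow(Add(Mul(-2315, -19), 407382), -1)) = Mul(-383811, Pow(Add(43985, 407382), -1)) = Mul(-383811, Pow(451367, -1)) = Mul(-383811, Rational(1, 451367)) = Rational(-383811, 451367)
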